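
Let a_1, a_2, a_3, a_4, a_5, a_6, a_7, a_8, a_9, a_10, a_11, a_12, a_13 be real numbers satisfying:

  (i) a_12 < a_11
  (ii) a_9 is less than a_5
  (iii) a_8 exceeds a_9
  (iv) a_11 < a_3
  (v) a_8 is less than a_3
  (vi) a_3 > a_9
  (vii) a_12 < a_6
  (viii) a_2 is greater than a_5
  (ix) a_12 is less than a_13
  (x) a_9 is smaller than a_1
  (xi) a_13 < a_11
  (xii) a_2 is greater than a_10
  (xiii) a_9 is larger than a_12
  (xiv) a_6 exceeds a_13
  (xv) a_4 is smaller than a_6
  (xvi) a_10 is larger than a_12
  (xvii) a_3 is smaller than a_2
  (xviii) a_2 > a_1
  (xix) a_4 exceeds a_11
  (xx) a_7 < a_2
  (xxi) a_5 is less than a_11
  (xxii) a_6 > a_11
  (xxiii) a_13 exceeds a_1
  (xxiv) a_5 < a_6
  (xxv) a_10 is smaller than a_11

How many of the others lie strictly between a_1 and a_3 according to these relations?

2

Chaining upward from a_1 reaches: a_13, a_11, a_4, a_6, a_2.
Chaining downward from a_3 reaches: a_12, a_9, a_10, a_8, a_13, a_5, a_11.
Strictly between a_1 and a_3 are those in both lists: a_13, a_11 — 2 elements.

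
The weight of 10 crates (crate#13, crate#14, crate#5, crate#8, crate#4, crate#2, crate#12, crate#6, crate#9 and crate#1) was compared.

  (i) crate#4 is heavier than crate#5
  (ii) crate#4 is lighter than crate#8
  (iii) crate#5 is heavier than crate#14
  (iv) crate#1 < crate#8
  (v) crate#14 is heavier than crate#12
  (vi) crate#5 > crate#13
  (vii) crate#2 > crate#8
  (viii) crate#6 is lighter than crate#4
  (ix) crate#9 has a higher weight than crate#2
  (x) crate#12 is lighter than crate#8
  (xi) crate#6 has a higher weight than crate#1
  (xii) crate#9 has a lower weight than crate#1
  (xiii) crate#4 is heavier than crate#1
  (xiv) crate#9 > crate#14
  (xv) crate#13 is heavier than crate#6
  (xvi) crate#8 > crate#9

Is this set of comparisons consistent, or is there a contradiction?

Chaining the given relations yields crate#9 < crate#1 < crate#6 < crate#13 < crate#5 < crate#4 < crate#8 < crate#2, so crate#9 < crate#2. But one relation states crate#2 < crate#9. These cannot both hold.

inconsistent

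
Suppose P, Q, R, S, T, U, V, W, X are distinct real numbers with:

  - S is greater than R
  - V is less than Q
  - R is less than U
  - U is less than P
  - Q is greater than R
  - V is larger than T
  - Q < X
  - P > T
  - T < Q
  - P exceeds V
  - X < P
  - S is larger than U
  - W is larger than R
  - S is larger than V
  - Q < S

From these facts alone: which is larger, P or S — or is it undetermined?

undetermined

Following every chain through S: below S we get T, V, R, U, Q.
P is not reached, and no chain runs the other way from P to S.
So the given relations leave the order of S and P undetermined.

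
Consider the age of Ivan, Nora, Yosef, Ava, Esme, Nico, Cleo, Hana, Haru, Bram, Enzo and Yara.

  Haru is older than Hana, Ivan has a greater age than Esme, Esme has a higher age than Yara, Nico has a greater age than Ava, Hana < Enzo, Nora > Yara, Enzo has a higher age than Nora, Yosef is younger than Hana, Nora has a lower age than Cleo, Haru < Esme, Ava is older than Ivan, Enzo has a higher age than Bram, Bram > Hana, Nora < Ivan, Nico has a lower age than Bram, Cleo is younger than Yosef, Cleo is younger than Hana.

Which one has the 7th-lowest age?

Esme

The consecutive relations fix a unique order: Yara < Nora < Cleo < Yosef < Hana < Haru < Esme < Ivan < Ava < Nico < Bram < Enzo.
The 7th smallest is Esme.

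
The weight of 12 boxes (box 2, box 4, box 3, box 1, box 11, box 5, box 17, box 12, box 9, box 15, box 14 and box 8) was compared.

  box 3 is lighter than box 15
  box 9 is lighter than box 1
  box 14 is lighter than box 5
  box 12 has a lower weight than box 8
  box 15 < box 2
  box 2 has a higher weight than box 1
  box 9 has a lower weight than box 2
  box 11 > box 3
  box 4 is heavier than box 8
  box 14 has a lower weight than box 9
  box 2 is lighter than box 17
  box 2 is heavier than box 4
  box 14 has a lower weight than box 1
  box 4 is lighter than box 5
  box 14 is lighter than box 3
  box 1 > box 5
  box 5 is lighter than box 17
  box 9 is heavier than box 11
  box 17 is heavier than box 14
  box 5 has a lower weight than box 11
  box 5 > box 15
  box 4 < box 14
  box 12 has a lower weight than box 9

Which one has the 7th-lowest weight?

Piecing the relations together gives one ordering: box 12 < box 8 < box 4 < box 14 < box 3 < box 15 < box 5 < box 11 < box 9 < box 1 < box 2 < box 17.
Counting 7 from the smallest end gives box 5.

box 5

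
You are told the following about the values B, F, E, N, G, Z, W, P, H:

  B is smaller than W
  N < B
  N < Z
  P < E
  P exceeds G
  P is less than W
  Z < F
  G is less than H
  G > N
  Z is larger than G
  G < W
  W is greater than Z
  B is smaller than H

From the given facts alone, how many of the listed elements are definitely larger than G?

6

Directly above G: Z, P, W, H.
One step further: E, F (6 so far).
Nothing else is reachable above G; 6 in all.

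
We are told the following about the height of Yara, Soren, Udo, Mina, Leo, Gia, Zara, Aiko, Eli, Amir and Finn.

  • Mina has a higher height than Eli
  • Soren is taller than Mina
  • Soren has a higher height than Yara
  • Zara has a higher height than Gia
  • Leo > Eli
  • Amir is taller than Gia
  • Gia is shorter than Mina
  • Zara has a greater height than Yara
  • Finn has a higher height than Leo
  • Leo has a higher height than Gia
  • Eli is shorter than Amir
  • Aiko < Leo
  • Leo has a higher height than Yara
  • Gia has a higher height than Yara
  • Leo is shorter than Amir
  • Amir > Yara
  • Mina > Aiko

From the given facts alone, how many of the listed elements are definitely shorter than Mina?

Directly below Mina: Eli, Aiko, Gia.
One step further: Yara (4 so far).
Nothing else is reachable below Mina; 4 in all.

4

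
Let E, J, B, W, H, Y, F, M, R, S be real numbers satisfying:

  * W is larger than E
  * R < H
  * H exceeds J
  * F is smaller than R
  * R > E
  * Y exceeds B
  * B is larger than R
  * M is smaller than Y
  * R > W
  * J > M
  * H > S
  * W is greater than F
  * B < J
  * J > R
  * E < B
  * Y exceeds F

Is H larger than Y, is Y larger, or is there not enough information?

undetermined

Following every chain through H: below H we get M, S, E, F, W, R, B, J.
Y is not reached, and no chain runs the other way from Y to H.
So the given relations leave the order of H and Y undetermined.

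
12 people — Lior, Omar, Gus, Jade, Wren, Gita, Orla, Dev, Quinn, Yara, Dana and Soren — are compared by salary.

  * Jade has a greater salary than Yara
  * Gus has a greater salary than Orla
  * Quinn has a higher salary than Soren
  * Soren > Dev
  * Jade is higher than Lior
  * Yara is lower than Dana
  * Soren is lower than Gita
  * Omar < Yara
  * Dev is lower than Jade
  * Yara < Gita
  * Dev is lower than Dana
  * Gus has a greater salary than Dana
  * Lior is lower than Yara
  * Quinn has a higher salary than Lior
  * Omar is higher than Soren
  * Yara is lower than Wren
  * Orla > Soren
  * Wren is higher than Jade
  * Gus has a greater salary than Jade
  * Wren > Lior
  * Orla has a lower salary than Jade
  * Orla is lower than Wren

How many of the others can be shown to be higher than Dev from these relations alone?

From Dev the given relations immediately reach Soren, Dana, Jade.
From those, Orla, Omar, Gita, Gus, Quinn, Wren — 9 in total.
From those, Yara — 10 in total.
No other element is forced above Dev by the given relations, so the count is 10.

10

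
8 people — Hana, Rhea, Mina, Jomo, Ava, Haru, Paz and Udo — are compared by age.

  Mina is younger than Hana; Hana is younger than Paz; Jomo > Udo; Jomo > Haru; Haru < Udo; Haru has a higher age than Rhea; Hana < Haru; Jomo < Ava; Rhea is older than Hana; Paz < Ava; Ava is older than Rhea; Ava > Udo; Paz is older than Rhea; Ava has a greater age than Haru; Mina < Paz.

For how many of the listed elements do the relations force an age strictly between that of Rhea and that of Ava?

4

The relations place Rhea below Ava. An element lies strictly between them when it is forced above Rhea and also forced below Ava.
Above Rhea: {Haru, Udo, Paz, Jomo}. Below Ava: {Mina, Hana, Haru, Udo, Paz, Jomo}.
Intersection: {Haru, Udo, Paz, Jomo} — 4.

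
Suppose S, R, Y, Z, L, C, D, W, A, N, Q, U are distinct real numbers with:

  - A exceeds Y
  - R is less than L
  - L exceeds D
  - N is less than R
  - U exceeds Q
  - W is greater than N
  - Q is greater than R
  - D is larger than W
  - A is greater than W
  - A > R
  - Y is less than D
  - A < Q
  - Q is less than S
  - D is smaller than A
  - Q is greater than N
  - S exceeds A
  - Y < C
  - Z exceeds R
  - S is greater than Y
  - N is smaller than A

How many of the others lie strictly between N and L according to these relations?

3

The relations place N below L. An element lies strictly between them when it is forced above N and also forced below L.
Above N: {W, R, D, A, Q, Z, S, U}. Below L: {Y, W, R, D}.
Intersection: {W, R, D} — 3.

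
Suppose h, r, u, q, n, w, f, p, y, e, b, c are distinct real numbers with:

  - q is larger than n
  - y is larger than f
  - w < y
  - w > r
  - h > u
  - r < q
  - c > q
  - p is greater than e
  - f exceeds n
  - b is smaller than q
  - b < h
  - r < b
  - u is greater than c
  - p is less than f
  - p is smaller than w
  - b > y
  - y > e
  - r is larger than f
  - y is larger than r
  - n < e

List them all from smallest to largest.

Nothing is placed below n, so it is least; from there n < e; e < p; p < f; f < r; r < w; w < y; y < b; b < q; q < c; c < u; u < h, each given directly.

n < e < p < f < r < w < y < b < q < c < u < h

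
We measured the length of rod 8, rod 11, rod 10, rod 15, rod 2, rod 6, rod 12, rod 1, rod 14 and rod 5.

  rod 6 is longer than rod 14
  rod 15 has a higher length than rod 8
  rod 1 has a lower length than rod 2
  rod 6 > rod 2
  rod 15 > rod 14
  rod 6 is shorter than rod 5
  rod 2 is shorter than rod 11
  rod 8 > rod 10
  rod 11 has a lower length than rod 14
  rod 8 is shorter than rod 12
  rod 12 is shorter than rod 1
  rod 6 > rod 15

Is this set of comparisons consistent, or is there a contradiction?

consistent

The single ordering rod 10 < rod 8 < rod 12 < rod 1 < rod 2 < rod 11 < rod 14 < rod 15 < rod 6 < rod 5 satisfies every listed relation, so no contradiction arises.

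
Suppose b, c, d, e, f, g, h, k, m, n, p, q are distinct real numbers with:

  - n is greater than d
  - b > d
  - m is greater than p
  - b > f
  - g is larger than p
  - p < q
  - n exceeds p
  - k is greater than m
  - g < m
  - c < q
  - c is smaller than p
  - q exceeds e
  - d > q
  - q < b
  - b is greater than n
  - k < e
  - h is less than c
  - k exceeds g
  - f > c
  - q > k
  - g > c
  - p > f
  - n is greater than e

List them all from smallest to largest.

The consecutive links are each given: h < c; c < f; f < p; p < g; g < m; m < k; k < e; e < q; q < d; d < n; n < b.

h < c < f < p < g < m < k < e < q < d < n < b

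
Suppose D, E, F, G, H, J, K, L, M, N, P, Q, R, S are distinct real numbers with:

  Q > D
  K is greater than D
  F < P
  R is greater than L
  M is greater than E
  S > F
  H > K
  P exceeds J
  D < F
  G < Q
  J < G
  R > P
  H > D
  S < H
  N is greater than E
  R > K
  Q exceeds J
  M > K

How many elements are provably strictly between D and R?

3

The relations place D below R. An element lies strictly between them when it is forced above D and also forced below R.
Above D: {F, S, K, H, P, Q, M}. Below R: {J, F, K, L, P}.
Intersection: {F, K, P} — 3.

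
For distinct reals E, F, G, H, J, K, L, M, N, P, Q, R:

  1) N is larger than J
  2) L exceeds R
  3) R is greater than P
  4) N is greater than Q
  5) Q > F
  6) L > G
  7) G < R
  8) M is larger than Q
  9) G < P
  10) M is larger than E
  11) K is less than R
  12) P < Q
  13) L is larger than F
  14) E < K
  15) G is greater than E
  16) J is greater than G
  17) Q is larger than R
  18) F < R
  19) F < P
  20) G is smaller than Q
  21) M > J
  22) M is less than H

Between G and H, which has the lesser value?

Following the relations from G: G < P < R < Q < M < H.
So G < H; G is the smaller of the two.

G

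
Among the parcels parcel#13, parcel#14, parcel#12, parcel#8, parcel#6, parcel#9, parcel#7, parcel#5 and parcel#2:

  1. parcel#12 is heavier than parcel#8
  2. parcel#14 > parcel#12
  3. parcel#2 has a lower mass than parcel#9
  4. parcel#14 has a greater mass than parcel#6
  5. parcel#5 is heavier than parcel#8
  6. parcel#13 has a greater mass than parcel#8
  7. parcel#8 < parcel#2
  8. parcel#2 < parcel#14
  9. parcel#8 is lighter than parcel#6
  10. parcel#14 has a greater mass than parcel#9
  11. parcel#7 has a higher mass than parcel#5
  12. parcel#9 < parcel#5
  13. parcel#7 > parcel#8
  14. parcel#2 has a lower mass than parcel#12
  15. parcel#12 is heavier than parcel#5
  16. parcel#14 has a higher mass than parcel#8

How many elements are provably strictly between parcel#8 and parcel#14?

5

Chaining upward from parcel#8 reaches: parcel#2, parcel#9, parcel#13, parcel#5, parcel#6, parcel#7, parcel#12.
Chaining downward from parcel#14 reaches: parcel#2, parcel#9, parcel#5, parcel#6, parcel#12.
Strictly between parcel#8 and parcel#14 are those in both lists: parcel#2, parcel#9, parcel#5, parcel#6, parcel#12 — 5 elements.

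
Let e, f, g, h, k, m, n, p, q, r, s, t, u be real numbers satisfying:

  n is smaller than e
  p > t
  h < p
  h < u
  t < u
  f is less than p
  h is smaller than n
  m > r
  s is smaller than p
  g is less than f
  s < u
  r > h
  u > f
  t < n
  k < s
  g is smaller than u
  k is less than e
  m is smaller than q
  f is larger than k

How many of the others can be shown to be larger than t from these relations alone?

From t the given relations immediately reach n, p, u.
From those, e — 4 in total.
Nothing else is reachable above t; 4 in all.

4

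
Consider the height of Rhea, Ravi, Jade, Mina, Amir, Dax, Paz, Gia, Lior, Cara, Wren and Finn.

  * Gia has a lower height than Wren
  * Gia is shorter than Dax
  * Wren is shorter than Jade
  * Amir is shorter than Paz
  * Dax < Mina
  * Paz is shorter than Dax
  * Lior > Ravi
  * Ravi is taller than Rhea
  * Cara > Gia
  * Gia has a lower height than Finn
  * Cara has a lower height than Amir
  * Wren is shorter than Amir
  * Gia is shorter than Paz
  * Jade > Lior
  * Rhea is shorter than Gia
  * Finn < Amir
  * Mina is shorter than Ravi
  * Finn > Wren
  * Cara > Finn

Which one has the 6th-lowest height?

Piecing the relations together gives one ordering: Rhea < Gia < Wren < Finn < Cara < Amir < Paz < Dax < Mina < Ravi < Lior < Jade.
The 6th smallest is Amir.

Amir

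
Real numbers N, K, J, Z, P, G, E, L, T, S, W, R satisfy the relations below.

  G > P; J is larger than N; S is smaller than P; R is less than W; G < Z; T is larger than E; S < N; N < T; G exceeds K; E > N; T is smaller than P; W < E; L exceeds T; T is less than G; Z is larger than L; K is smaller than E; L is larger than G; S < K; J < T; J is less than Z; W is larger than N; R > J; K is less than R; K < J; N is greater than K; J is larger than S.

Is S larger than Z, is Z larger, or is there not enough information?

The relevant relations are S < K; K < N; N < J; J < R; R < W; W < E; E < T; T < P; P < G; G < L; L < Z.
Together: S < K < N < J < R < W < E < T < P < G < L < Z.
So Z is larger.

Z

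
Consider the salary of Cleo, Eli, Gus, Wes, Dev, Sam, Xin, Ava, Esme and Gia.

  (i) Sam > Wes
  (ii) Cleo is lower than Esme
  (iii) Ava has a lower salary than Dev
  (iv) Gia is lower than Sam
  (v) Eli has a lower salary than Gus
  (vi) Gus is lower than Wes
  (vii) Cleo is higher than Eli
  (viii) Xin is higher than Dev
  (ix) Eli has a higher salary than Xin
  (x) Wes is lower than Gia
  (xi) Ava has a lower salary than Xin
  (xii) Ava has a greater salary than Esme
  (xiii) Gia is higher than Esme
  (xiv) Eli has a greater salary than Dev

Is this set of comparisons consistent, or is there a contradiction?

Chaining the given relations yields Cleo < Esme < Ava < Dev < Xin < Eli, so Cleo < Eli. But one relation states Eli < Cleo. These cannot both hold.

inconsistent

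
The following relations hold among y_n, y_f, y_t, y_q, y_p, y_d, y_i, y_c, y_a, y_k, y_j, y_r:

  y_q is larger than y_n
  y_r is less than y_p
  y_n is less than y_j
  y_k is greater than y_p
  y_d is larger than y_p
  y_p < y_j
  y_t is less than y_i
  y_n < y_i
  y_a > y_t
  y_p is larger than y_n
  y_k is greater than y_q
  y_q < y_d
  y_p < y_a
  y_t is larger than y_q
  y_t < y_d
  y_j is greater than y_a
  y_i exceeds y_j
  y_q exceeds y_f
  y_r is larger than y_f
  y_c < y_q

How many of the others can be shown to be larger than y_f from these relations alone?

From y_f the given relations immediately reach y_r, y_q.
From those, y_p, y_t, y_k, y_d — 6 in total.
From those, y_a, y_j, y_i — 9 in total.
No other element is forced above y_f by the given relations, so the count is 9.

9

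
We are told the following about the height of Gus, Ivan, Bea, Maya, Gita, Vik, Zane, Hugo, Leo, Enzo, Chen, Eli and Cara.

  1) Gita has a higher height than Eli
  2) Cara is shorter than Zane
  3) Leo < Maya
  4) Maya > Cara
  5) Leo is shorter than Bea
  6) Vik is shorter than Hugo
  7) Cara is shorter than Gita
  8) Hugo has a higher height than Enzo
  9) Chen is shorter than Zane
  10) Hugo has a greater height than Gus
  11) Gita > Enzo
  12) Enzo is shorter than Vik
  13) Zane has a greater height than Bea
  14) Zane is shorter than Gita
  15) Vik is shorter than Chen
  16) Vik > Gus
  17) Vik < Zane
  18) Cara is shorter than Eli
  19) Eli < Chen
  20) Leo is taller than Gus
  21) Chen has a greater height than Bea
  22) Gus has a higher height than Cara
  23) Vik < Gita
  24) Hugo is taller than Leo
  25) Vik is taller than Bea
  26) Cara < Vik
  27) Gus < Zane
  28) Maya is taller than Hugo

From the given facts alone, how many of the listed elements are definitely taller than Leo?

Directly above Leo: Bea, Hugo, Maya.
One step further: Vik, Chen, Zane (6 so far).
One step further: Gita (7 so far).
No other element is forced above Leo by the given relations, so the count is 7.

7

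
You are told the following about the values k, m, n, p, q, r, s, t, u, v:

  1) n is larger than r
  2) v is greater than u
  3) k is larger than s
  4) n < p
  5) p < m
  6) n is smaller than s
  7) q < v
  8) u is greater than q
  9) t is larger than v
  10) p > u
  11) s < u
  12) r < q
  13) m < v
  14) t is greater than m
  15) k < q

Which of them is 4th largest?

p

The consecutive relations fix a unique order: r < n < s < k < q < u < p < m < v < t.
Counting 4 from the largest end gives p.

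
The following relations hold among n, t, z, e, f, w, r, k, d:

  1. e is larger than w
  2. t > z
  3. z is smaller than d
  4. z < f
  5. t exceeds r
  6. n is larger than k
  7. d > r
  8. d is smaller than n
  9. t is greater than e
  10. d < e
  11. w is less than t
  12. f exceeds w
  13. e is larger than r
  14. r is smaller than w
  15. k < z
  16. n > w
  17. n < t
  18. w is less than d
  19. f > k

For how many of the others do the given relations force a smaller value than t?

7

Directly below t: r, z, w, n, e.
One step further: k, d (7 so far).
No other element is forced below t by the given relations, so the count is 7.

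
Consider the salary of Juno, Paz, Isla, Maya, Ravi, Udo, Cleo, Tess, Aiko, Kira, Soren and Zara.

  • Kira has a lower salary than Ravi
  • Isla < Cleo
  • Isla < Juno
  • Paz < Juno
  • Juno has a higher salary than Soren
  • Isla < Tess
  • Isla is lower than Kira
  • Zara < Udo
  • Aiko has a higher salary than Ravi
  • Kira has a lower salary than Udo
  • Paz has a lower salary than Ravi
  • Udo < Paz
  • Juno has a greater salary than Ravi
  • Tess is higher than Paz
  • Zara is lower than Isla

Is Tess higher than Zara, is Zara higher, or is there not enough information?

Tess

The relevant relations are Zara < Isla; Isla < Kira; Kira < Udo; Udo < Paz; Paz < Tess.
Chaining these gives Zara < Isla < Kira < Udo < Paz < Tess.
So Tess is higher.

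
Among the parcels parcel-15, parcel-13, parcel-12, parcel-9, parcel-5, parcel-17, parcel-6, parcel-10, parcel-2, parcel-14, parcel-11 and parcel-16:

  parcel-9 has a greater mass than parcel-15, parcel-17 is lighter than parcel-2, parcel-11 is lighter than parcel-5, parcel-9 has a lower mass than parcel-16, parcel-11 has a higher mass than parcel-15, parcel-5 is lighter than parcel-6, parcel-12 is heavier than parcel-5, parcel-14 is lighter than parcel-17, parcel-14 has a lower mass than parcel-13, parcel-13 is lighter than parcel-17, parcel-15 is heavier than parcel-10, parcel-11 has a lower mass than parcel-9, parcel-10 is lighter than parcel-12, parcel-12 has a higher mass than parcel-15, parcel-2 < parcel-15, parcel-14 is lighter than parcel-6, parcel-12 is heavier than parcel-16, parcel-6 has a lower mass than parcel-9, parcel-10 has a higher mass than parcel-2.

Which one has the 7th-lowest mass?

parcel-11

Piecing the relations together gives one ordering: parcel-14 < parcel-13 < parcel-17 < parcel-2 < parcel-10 < parcel-15 < parcel-11 < parcel-5 < parcel-6 < parcel-9 < parcel-16 < parcel-12.
The 7th smallest is parcel-11.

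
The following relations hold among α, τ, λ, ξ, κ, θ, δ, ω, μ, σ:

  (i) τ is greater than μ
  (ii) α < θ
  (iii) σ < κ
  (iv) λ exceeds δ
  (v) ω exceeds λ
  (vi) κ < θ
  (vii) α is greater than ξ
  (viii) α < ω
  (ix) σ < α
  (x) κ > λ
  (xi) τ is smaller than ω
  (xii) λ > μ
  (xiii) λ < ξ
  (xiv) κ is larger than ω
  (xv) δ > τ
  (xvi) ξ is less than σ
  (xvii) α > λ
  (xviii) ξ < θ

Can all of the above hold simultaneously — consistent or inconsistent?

consistent

Every relation is compatible with μ < τ < δ < λ < ξ < σ < α < ω < κ < θ; the set is consistent.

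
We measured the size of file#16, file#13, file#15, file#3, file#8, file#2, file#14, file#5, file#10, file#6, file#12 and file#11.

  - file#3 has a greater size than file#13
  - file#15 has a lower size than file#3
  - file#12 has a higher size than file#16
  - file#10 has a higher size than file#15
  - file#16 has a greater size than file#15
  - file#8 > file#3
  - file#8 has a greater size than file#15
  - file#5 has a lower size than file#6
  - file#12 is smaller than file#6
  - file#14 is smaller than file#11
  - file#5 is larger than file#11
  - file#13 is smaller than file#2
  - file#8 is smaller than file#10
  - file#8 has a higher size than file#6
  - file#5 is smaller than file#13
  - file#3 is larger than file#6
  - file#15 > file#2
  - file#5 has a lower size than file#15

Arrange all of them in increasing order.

file#14 < file#11 < file#5 < file#13 < file#2 < file#15 < file#16 < file#12 < file#6 < file#3 < file#8 < file#10

The consecutive links are each given: file#14 < file#11; file#11 < file#5; file#5 < file#13; file#13 < file#2; file#2 < file#15; file#15 < file#16; file#16 < file#12; file#12 < file#6; file#6 < file#3; file#3 < file#8; file#8 < file#10.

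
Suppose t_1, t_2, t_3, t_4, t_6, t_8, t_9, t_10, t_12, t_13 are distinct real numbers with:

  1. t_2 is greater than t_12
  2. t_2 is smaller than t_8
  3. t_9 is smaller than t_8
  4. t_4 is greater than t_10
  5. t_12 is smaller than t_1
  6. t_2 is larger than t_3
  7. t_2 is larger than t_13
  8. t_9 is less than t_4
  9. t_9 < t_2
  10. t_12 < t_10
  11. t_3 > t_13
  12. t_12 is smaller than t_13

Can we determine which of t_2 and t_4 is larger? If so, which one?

Following every chain through t_2: above t_2 we get t_8; below t_2 we get t_12, t_13, t_3, t_9.
t_4 is not reached, and no chain runs the other way from t_4 to t_2.
So the given relations leave the order of t_2 and t_4 undetermined.

undetermined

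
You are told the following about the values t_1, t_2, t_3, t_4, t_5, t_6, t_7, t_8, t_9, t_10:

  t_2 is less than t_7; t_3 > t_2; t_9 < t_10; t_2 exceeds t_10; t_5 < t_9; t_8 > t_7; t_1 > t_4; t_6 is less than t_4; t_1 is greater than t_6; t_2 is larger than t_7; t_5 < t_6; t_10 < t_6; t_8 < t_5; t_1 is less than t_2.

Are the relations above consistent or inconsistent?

inconsistent

Chaining the given relations yields t_7 < t_8 < t_5 < t_9 < t_10 < t_6 < t_4 < t_1 < t_2, so t_7 < t_2. But one relation states t_2 < t_7. These cannot both hold.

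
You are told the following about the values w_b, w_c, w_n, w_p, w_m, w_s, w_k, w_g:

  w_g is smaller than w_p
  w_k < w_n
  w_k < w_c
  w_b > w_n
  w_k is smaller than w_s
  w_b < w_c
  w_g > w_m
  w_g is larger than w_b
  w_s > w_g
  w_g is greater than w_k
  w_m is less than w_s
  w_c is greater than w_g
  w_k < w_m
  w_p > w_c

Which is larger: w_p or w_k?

Chaining the given relations: w_k < w_n < w_b < w_g < w_c < w_p.
So w_k < w_p; w_p is the larger of the two.

w_p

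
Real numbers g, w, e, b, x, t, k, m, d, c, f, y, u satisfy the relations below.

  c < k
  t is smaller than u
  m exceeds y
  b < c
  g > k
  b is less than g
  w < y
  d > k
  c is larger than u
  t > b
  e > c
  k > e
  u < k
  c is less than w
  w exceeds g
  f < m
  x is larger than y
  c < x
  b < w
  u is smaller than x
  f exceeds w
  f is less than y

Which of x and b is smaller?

b

b < t and t < u give b < u.
Then u < c extends the chain to c.
Then c < e extends the chain to e.
With e < k: b < t < u < c < e < k.
Then k < g extends the chain to g.
With g < w: b < t < u < c < e < k < g < w.
Then w < f extends the chain to f.
With f < y: b < t < u < c < e < k < g < w < f < y.
Then y < x extends the chain to x.
So b < x; b is the smaller of the two.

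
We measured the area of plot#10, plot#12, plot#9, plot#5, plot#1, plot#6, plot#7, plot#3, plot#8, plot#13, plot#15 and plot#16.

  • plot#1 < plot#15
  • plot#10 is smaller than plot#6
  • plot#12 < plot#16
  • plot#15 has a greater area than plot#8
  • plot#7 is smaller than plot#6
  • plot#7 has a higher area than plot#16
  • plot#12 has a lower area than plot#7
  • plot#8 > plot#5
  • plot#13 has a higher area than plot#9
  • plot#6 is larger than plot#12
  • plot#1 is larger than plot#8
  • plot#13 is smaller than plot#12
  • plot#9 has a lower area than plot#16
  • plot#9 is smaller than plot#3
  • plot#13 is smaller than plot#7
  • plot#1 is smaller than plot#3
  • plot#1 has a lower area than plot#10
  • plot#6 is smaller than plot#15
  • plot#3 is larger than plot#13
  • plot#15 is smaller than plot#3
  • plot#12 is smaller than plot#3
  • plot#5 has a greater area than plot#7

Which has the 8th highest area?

The consecutive relations fix a unique order: plot#9 < plot#13 < plot#12 < plot#16 < plot#7 < plot#5 < plot#8 < plot#1 < plot#10 < plot#6 < plot#15 < plot#3.
Counting 8 from the largest end gives plot#7.

plot#7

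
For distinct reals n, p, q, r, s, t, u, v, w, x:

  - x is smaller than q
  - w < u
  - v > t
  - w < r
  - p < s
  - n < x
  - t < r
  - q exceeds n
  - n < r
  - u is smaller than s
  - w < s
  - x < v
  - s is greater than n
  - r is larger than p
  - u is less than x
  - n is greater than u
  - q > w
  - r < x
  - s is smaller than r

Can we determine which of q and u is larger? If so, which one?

q

The relevant relations are u < n; n < s; s < r; r < x; x < q.
Chaining these gives u < n < s < r < x < q.
So q is larger.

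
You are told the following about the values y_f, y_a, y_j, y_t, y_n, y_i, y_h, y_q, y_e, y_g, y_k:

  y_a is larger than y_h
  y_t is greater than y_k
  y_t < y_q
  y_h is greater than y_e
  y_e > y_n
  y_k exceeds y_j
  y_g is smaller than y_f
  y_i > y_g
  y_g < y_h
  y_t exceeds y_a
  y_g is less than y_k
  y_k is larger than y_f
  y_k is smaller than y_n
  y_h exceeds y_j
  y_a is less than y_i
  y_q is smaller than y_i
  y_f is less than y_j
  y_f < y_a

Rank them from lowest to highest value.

y_g < y_f < y_j < y_k < y_n < y_e < y_h < y_a < y_t < y_q < y_i

The consecutive links are each given: y_g < y_f; y_f < y_j; y_j < y_k; y_k < y_n; y_n < y_e; y_e < y_h; y_h < y_a; y_a < y_t; y_t < y_q; y_q < y_i.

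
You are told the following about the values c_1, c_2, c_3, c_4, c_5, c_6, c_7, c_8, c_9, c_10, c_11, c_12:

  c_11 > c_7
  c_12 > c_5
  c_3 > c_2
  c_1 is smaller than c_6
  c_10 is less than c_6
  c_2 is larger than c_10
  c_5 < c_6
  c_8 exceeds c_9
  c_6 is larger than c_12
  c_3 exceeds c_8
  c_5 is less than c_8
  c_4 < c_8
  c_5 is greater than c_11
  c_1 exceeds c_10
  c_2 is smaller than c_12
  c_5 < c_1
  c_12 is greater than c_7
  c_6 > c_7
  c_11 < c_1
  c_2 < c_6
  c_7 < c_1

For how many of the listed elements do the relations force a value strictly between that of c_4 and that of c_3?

1

Chaining upward from c_4 reaches: c_8.
Chaining downward from c_3 reaches: c_7, c_10, c_11, c_5, c_2, c_9, c_8.
Strictly between c_4 and c_3 are those in both lists: c_8 — 1 element.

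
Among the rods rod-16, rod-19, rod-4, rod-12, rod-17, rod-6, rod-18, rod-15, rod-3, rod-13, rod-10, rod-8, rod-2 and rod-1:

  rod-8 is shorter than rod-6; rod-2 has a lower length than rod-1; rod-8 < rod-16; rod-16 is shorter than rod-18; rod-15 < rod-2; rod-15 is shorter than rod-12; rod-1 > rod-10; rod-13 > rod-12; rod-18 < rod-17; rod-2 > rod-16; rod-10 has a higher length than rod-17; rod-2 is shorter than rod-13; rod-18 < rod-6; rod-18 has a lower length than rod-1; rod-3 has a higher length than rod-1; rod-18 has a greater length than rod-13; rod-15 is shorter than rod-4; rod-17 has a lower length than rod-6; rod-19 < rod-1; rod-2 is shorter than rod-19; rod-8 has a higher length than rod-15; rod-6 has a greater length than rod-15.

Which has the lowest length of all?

rod-15

rod-8 is not least since rod-15 < rod-8; rod-16 is not least since rod-8 < rod-16; rod-2 is not least since rod-15 < rod-2; rod-12 is not least since rod-15 < rod-12; rod-13 is not least since rod-12 < rod-13; rod-18 is not least since rod-13 < rod-18; rod-17 is not least since rod-18 < rod-17; rod-19 is not least since rod-2 < rod-19; rod-4 is not least since rod-15 < rod-4; rod-10 is not least since rod-17 < rod-10; rod-6 is not least since rod-15 < rod-6; rod-1 is not least since rod-18 < rod-1; rod-3 is not least since rod-1 < rod-3.
Only rod-15 has nothing below it, so rod-15 is the lowest length.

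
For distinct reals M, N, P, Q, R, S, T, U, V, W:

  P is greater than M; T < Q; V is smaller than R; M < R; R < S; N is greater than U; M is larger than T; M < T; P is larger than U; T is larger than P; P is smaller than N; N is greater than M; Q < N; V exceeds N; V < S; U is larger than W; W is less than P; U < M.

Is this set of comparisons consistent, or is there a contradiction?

inconsistent

Chaining the given relations yields M < P < T, so M < T. But one relation states T < M. These cannot both hold.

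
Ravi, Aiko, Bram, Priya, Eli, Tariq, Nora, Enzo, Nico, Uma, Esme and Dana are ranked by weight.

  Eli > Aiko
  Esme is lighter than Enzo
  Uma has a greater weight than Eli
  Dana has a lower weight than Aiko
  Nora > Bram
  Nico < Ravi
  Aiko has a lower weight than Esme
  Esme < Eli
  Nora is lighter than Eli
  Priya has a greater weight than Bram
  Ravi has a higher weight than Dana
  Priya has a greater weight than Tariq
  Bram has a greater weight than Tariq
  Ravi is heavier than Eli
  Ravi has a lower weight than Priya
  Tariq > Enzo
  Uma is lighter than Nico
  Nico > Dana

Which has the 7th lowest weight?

Nora

Chaining the given pairs: Dana < Aiko < Esme < Enzo < Tariq < Bram < Nora < Eli < Uma < Nico < Ravi < Priya.
Counting 7 from the smallest end gives Nora.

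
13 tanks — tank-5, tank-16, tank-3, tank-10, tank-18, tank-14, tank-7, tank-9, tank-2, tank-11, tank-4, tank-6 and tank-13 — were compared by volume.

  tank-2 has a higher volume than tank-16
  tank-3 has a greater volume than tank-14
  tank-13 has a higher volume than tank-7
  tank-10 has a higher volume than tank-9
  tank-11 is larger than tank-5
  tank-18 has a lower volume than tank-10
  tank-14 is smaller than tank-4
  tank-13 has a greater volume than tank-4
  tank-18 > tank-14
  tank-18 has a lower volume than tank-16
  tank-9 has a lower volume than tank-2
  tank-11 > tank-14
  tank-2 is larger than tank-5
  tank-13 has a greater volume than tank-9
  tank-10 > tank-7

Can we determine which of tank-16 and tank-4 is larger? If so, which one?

undetermined

Following every chain through tank-4: above tank-4 we get tank-13; below tank-4 we get tank-14.
tank-16 is not reached, and no chain runs the other way from tank-16 to tank-4.
So the given relations leave the order of tank-4 and tank-16 undetermined.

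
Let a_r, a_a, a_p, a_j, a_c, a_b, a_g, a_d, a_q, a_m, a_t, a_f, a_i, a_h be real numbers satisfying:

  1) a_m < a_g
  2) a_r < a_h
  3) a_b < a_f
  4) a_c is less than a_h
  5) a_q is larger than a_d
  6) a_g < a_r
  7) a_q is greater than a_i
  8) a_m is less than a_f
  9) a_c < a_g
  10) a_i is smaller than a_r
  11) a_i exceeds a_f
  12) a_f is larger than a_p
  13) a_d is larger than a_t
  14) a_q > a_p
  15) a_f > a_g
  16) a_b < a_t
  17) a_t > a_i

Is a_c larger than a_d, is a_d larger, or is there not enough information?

a_d

a_c < a_g < a_f < a_i < a_t < a_d, by transitivity through a_g, a_f, a_i, a_t.
So a_d is larger.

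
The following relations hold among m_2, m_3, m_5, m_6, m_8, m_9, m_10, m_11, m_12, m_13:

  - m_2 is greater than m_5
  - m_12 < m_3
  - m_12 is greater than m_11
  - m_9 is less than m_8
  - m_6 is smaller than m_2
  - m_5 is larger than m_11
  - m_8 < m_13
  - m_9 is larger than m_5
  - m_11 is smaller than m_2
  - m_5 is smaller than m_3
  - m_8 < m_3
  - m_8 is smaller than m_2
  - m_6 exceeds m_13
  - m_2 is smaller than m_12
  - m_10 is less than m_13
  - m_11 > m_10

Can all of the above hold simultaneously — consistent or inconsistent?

Every relation is compatible with m_10 < m_11 < m_5 < m_9 < m_8 < m_13 < m_6 < m_2 < m_12 < m_3; the set is consistent.

consistent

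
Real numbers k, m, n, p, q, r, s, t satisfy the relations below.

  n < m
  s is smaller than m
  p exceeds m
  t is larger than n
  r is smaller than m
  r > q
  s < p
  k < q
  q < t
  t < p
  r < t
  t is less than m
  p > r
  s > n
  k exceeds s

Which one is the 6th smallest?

t

The consecutive relations fix a unique order: n < s < k < q < r < t < m < p.
The 6th smallest is t.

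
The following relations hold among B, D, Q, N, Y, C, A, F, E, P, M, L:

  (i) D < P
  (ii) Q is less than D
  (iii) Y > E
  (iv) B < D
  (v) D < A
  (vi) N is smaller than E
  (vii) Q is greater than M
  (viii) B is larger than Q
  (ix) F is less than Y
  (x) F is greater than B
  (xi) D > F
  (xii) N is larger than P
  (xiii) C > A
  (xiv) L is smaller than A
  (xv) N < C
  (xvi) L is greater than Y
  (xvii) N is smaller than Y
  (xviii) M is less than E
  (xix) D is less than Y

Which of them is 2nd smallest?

Piecing the relations together gives one ordering: M < Q < B < F < D < P < N < E < Y < L < A < C.
The 2nd smallest is Q.

Q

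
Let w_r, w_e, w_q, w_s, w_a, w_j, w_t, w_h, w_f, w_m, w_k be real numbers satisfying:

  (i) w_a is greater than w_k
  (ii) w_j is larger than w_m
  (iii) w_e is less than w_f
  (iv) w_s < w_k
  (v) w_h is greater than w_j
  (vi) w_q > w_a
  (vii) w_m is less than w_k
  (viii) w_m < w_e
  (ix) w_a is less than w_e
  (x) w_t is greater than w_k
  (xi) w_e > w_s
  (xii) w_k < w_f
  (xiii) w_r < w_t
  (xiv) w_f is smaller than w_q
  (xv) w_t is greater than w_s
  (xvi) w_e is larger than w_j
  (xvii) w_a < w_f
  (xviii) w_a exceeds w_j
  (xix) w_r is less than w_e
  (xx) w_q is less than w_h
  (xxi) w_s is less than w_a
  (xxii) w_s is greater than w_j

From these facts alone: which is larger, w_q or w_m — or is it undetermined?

w_m < w_j and w_j < w_s give w_m < w_s.
With w_s < w_a: w_m < w_j < w_s < w_a.
With w_a < w_e: w_m < w_j < w_s < w_a < w_e.
With w_e < w_f: w_m < w_j < w_s < w_a < w_e < w_f.
With w_f < w_q: w_m < w_j < w_s < w_a < w_e < w_f < w_q.
So w_q is larger.

w_q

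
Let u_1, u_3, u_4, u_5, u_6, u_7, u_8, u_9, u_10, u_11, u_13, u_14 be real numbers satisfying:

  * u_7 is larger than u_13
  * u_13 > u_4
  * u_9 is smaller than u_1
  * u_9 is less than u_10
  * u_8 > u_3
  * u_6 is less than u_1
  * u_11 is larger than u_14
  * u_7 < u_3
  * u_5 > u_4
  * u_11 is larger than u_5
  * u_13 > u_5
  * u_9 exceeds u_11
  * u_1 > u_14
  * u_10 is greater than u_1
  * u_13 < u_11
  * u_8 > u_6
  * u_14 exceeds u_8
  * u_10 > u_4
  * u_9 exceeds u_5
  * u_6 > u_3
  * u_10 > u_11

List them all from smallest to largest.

u_4 < u_5 < u_13 < u_7 < u_3 < u_6 < u_8 < u_14 < u_11 < u_9 < u_1 < u_10

Nothing is placed below u_4, so it is least; from there u_4 < u_5; u_5 < u_13; u_13 < u_7; u_7 < u_3; u_3 < u_6; u_6 < u_8; u_8 < u_14; u_14 < u_11; u_11 < u_9; u_9 < u_1; u_1 < u_10, each given directly.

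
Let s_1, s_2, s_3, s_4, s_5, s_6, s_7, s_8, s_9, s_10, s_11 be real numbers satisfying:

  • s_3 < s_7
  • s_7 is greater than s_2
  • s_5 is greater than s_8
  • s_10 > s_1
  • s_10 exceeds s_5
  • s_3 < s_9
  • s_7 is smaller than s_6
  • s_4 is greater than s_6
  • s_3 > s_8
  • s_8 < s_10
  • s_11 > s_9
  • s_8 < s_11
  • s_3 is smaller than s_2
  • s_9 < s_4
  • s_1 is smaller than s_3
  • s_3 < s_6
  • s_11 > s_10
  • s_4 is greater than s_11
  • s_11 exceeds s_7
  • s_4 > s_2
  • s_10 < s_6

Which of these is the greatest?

s_4

s_1 is not greatest since s_1 < s_3; s_8 is not greatest since s_8 < s_5; s_3 is not greatest since s_3 < s_2; s_5 is not greatest since s_5 < s_10; s_10 is not greatest since s_10 < s_11; s_2 is not greatest since s_2 < s_4; s_7 is not greatest since s_7 < s_6; s_6 is not greatest since s_6 < s_4; s_9 is not greatest since s_9 < s_11; s_11 is not greatest since s_11 < s_4.
Only s_4 has nothing above it, so s_4 is the greatest.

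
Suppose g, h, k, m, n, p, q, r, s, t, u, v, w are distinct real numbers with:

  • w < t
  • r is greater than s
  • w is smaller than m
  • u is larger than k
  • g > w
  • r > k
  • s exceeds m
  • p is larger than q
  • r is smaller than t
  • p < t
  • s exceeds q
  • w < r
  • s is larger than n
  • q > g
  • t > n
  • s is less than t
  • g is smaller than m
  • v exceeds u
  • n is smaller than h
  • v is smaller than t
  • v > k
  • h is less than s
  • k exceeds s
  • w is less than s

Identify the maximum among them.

t

w is not greatest since w < m; g is not greatest since g < q; n is not greatest since n < h; q is not greatest since q < p; h is not greatest since h < s; m is not greatest since m < s; s is not greatest since s < t; p is not greatest since p < t; k is not greatest since k < u; u is not greatest since u < v; r is not greatest since r < t; v is not greatest since v < t.
Only t has nothing above it, so t is the maximum.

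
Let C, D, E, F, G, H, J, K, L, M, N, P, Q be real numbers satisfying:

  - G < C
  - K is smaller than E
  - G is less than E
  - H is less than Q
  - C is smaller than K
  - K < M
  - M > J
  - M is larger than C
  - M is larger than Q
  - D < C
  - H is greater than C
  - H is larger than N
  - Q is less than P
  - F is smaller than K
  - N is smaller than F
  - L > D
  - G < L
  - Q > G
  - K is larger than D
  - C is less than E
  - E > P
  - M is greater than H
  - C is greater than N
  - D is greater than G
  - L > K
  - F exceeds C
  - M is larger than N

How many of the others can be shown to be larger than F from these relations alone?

Directly above F: K.
One step further: M, E, L (4 so far).
Nothing else is reachable above F; 4 in all.

4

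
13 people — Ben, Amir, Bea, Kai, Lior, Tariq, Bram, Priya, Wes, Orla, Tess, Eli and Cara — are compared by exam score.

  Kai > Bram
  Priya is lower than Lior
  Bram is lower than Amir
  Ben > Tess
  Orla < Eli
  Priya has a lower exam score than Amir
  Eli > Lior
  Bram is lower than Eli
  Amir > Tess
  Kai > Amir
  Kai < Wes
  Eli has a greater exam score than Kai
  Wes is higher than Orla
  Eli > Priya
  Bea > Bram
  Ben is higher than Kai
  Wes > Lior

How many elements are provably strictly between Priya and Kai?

1

The relations place Priya below Kai. An element lies strictly between them when it is forced above Priya and also forced below Kai.
Above Priya: {Amir, Lior, Ben, Wes, Eli}. Below Kai: {Bram, Tess, Amir}.
Intersection: {Amir} — 1.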